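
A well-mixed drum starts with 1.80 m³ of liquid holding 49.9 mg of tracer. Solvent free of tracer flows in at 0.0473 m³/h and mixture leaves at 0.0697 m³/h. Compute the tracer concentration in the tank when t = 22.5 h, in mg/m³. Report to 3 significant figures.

13.9 mg/m³

Let m(t) be the amount of tracer. Volume: V(t) = V₀ + (Q_in − Q_out) t = 1.80 − 0.022400 t; V(22.5) = 1.2960 m³.
Solute balance: dm/dt = 0 − Q_out C = −Q_out m/V(t).
dm/m = −Q_out dt/(V₀ − 0.022400 t); integrating gives ln(m/m₀) = −(Q_out/(Q_in−Q_out)) ln(V/V₀).
m = m₀ (V₀/V)^(Q_out/(Q_in−Q_out)) = 49.9 × (1.80/1.2960)^(-3.1116) = 17.955 mg.
C = m/V = 17.955/1.2960 = 13.854 mg/m³.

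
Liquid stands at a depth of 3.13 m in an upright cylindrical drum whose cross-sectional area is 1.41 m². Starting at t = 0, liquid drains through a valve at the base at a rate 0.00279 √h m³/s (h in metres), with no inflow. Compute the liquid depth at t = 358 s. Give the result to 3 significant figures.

Accumulation of liquid (constant cross-section A): A dh/dt = −0.00279 √h.
∫ h^(−1/2) dh = −(0.00279/A) ∫ dt, giving 2√h = 2√h₀ − (0.00279/A) t.
√h = √3.13 − 0.00279·358/(2·1.41) = 1.7692 − 0.35419 = 1.4150.
h = 1.4150² = 2.0022 m.

2.00 m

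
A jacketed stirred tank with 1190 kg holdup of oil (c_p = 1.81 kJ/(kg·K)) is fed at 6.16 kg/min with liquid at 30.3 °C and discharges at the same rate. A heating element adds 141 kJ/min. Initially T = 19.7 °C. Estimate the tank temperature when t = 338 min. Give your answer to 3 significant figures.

Energy balance: M c_p dT/dt = ṁ c_p (T_in − T) + 141.
Rearrange: dT/dt = (T_ss − T)/τ with τ = M/ṁ = 193.18 min and T_ss = T_in + Q̇/(ṁ c_p) = 42.946 °C.
Solution: T(t) = T_ss + (T₀ − T_ss) e^(−t/τ).
T(338) = 42.946 + (-23.246)·e^(−338/193.18) = 42.946 + (-23.246)·0.17384 = 38.905 °C.

38.9 °C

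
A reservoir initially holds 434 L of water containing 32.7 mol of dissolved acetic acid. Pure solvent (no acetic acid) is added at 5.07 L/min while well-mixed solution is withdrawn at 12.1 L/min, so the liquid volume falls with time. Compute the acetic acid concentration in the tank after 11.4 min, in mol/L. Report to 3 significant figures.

0.0650 mol/L

Let m(t) be the amount of acetic acid. Volume: V(t) = V₀ + (Q_in − Q_out) t = 434 − 7.0300 t; V(11.4) = 353.86 L.
Species balance (pure solvent in): dm/dt = −Q_out · m/V(t).
Separate: dm/m = −Q_out dt/V(t) ⇒ ln(m/m₀) = −(Q_out/(Q_in−Q_out)) ln(V/V₀).
m = m₀ (V₀/V)^(Q_out/(Q_in−Q_out)) = 32.7 × (434/353.86)^(-1.7212) = 23.012 mol.
C = m/V = 23.012/353.86 = 0.065030 mol/L.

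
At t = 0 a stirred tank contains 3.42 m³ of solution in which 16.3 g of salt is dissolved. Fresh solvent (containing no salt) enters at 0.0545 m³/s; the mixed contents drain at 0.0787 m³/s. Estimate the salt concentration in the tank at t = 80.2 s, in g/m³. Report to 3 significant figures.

Total volume: dV/dt = Q_in − Q_out = -0.024200 m³/s, so V(t) = 3.42 − 0.024200 t and V(80.2) = 1.4792 m³.
No salt enters, so dm/dt = −Q_out · (m/V).
Separate: dm/m = −Q_out dt/V(t) ⇒ ln(m/m₀) = −(Q_out/(Q_in−Q_out)) ln(V/V₀).
m = m₀ (V₀/V)^(Q_out/(Q_in−Q_out)) = 16.3 × (3.42/1.4792)^(-3.2521) = 1.0676 g.
C = m/V = 1.0676/1.4792 = 0.72175 g/m³.

0.722 g/m³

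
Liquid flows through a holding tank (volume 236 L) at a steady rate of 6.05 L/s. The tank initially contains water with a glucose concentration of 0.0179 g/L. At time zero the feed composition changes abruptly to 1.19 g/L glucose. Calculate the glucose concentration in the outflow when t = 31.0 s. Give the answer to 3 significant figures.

Unsteady species balance (constant V, well mixed): V dC/dt = Q(C_in − C).
So dC/dt = (C_in − C)/τ with τ = V/Q = 236/6.05 = 39.008 s.
Solution: C(t) = C_in + (C₀ − C_in) e^(−t/τ).
C(31.0) = 1.19 + (0.0179 − 1.19)·e^(−31.0/39.008) = 1.19 + (-1.1721)·0.45172 = 0.66054 g/L.

0.661 g/L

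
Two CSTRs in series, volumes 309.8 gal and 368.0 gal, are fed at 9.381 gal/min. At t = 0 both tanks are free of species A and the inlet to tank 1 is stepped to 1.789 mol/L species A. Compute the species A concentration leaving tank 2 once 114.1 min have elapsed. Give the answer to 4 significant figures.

Each tank obeys Vᵢ dCᵢ/dt = Q(Cᵢ₋₁ − Cᵢ), so τᵢ = Vᵢ/Q.
τ₁ = 309.8/9.381 = 33.0242 min; τ₂ = 368.0/9.381 = 39.2282 min.
Solving the cascade with C₁(0)=C₂(0)=0 gives C₂(t) = C_in[1 − (τ₁ e^(−t/τ₁) − τ₂ e^(−t/τ₂))/(τ₁ − τ₂)].
At t = 114.1: e^(−t/τ₁) = 0.0315860, e^(−t/τ₂) = 0.0545510.
C₂ = 1.789·[1 − (33.0242·0.0315860 − 39.2282·0.0545510)/(-6.20403)] = 1.789·0.823206 = 1.47272 mol/L.

1.473 mol/L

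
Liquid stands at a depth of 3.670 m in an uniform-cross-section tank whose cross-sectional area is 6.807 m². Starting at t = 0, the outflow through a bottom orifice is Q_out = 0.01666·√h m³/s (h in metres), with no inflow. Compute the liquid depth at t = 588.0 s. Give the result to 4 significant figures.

With no inflow, A dh/dt = −0.01666 √h.
Separate and integrate: 2(√h − √h₀) = −(0.01666/A) t.
√h = √3.670 − 0.01666·588.0/(2·6.807) = 1.91572 − 0.719559 = 1.19617.
h = 1.19617² = 1.43081 m.

1.431 m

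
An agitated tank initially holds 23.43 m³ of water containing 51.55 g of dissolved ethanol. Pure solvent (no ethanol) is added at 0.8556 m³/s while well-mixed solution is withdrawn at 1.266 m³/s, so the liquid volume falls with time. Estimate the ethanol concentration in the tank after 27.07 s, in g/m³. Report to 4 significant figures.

Let m(t) be the amount of ethanol. Volume: V(t) = V₀ + (Q_in − Q_out) t = 23.43 − 0.410400 t; V(27.07) = 12.3205 m³.
Species balance (pure solvent in): dm/dt = −Q_out · m/V(t).
dm/m = −Q_out dt/(V₀ − 0.410400 t); integrating gives ln(m/m₀) = −(Q_out/(Q_in−Q_out)) ln(V/V₀).
m = m₀ (V₀/V)^(Q_out/(Q_in−Q_out)) = 51.55 × (23.43/12.3205)^(-3.08480) = 7.09780 g.
C = m/V = 7.09780/12.3205 = 0.576098 g/m³.

0.5761 g/m³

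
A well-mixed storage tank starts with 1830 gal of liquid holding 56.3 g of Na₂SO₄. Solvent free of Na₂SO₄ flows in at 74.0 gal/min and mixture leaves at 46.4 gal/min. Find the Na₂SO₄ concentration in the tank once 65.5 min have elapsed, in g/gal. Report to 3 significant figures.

Total volume: dV/dt = Q_in − Q_out = 27.600 gal/min, so V(t) = 1830 + 27.600 t and V(65.5) = 3637.8 gal.
Solute balance: dm/dt = 0 − Q_out C = −Q_out m/V(t).
Separate: dm/m = −Q_out dt/V(t) ⇒ ln(m/m₀) = −(Q_out/(Q_in−Q_out)) ln(V/V₀).
m = m₀ (V₀/V)^(Q_out/(Q_in−Q_out)) = 56.3 × (1830/3637.8)^(1.6812) = 17.737 g.
C = m/V = 17.737/3637.8 = 0.0048756 g/gal.

0.00488 g/gal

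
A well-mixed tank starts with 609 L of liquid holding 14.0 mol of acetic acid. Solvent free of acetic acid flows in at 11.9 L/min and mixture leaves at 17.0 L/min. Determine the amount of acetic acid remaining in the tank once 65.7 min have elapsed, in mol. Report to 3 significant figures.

0.976 mol

Let m(t) be the amount of acetic acid. Volume: V(t) = V₀ + (Q_in − Q_out) t = 609 − 5.1000 t; V(65.7) = 273.93 L.
Species balance (pure solvent in): dm/dt = −Q_out · m/V(t).
Separate: dm/m = −Q_out dt/V(t) ⇒ ln(m/m₀) = −(Q_out/(Q_in−Q_out)) ln(V/V₀).
m = m₀ (V₀/V)^(Q_out/(Q_in−Q_out)) = 14.0 × (609/273.93)^(-3.3333) = 0.97619 mol.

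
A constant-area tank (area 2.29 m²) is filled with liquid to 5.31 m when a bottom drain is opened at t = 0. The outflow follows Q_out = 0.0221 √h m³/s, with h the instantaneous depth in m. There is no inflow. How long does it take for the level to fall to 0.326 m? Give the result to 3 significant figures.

With no inflow, A dh/dt = −0.0221 √h.
This is separable: 2 d(√h)/dt = −0.0221/A, so √h = √h₀ − (0.0221/(2A)) t.
t = 2A(√h₀ − √h)/0.0221 = 2·2.29·(√5.31 − √0.326)/0.0221
  = 4.5800 × (2.3043 − 0.57096) / 0.0221 = 359.23 s.

359 s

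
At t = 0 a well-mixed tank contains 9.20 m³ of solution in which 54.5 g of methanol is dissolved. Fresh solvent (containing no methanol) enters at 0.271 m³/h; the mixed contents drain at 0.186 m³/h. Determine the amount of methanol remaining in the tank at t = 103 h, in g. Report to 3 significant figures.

Total volume: dV/dt = Q_in − Q_out = 0.085000 m³/h, so V(t) = 9.20 + 0.085000 t and V(103) = 17.955 m³.
No methanol enters, so dm/dt = −Q_out · (m/V).
Separate: dm/m = −Q_out dt/V(t) ⇒ ln(m/m₀) = −(Q_out/(Q_in−Q_out)) ln(V/V₀).
m = m₀ (V₀/V)^(Q_out/(Q_in−Q_out)) = 54.5 × (9.20/17.955)^(2.1882) = 12.616 g.

12.6 g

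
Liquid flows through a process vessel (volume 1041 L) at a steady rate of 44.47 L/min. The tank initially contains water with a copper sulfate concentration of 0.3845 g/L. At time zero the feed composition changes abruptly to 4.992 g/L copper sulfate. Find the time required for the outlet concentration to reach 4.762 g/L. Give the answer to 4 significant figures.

Species balance: V dC/dt = Q(C_in − C) ⇒ τ = V/Q = 23.4090 min.
C(t) = C_in + (C₀ − C_in) e^(−t/τ). Set C = 4.762 and solve for t:
e^(−t/τ) = (C − C_in)/(C₀ − C_in) = (4.762 − 4.992)/(0.3845 − 4.992) = 0.0499186
t = −τ ln(…) = 23.4090 × 2.99736 = 70.1654 min.

70.17 min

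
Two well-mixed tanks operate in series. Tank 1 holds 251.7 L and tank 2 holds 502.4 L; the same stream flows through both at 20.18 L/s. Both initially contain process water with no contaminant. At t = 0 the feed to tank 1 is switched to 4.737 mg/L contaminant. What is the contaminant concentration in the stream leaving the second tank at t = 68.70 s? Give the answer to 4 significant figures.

Each tank obeys Vᵢ dCᵢ/dt = Q(Cᵢ₋₁ − Cᵢ), so τᵢ = Vᵢ/Q.
τ₁ = 251.7/20.18 = 12.4727 s; τ₂ = 502.4/20.18 = 24.8959 s.
Tank 1: C₁ = C_in(1 − e^(−t/τ₁)). Tank 2 (τ₁ ≠ τ₂): C₂ = C_in[1 − (τ₁ e^(−t/τ₁) − τ₂ e^(−t/τ₂))/(τ₁ − τ₂)].
At t = 68.70: e^(−t/τ₁) = 0.00405417, e^(−t/τ₂) = 0.0633243.
C₂ = 4.737·[1 − (12.4727·0.00405417 − 24.8959·0.0633243)/(-12.4232)] = 4.737·0.877169 = 4.15515 mg/L.

4.155 mg/L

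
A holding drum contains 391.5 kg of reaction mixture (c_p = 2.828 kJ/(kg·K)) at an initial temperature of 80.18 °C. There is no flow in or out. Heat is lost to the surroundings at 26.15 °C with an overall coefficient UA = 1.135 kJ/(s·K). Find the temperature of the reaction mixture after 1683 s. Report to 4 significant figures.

35.77 °C

M c_p dT/dt = −UA(T − T_amb).
dT/dt = (T_ss − T)/τ with T_ss = T_amb = 26.1500 °C, τ = M c_p/UA = 391.5·2.828/1.135 = 975.473 s.
Solution: T(t) = T_ss + (T₀ − T_ss) e^(−t/τ).
T(1683) = 26.1500 + (54.0300)·0.178117 = 35.7736 °C.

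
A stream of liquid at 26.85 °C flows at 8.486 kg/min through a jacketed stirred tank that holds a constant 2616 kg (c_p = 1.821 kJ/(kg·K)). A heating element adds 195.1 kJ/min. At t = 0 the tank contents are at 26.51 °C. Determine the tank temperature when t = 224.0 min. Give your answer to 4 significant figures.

33.21 °C

First-law balance (no shaft work): M c_p dT/dt = ṁ c_p (T_in − T) + 195.1.
τ = M/ṁ = 308.272 min; T_ss = T_in + Q̇/(ṁ c_p) = 26.85 + 195.1/(8.486·1.821) = 39.4754 °C.
Integrating: T(t) = T_ss + (T₀ − T_ss) e^(−t/τ).
T(224.0) = 39.4754 + (-12.9654)·e^(−224.0/308.272) = 39.4754 + (-12.9654)·0.483536 = 33.2062 °C.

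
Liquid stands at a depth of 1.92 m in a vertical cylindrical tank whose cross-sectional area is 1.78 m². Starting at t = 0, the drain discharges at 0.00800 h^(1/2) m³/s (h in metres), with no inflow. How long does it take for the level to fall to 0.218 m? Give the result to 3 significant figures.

A dh/dt = −Q_out = −0.00800 √h.
Separate and integrate: 2(√h − √h₀) = −(0.00800/A) t.
t = 2A(√h₀ − √h)/0.00800 = 2·1.78·(√1.92 − √0.218)/0.00800
  = 3.5600 × (1.3856 − 0.46690) / 0.00800 = 408.84 s.

409 s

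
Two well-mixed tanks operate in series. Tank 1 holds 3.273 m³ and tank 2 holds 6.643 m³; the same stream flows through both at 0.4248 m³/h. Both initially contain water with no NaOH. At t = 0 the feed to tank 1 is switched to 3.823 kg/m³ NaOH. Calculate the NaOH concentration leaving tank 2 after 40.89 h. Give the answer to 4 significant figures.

3.290 kg/m³

Species balance on tank i: dCᵢ/dt = (Cᵢ₋₁ − Cᵢ)/τᵢ with τᵢ = Vᵢ/Q.
τ₁ = 3.273/0.4248 = 7.70480 h; τ₂ = 6.643/0.4248 = 15.6379 h.
Tank 1: C₁ = C_in(1 − e^(−t/τ₁)). Tank 2 (τ₁ ≠ τ₂): C₂ = C_in[1 − (τ₁ e^(−t/τ₁) − τ₂ e^(−t/τ₂))/(τ₁ − τ₂)].
At t = 40.89: e^(−t/τ₁) = 0.00495638, e^(−t/τ₂) = 0.0731829.
C₂ = 3.823·[1 − (7.70480·0.00495638 − 15.6379·0.0731829)/(-7.93315)] = 3.823·0.860554 = 3.28990 kg/m³.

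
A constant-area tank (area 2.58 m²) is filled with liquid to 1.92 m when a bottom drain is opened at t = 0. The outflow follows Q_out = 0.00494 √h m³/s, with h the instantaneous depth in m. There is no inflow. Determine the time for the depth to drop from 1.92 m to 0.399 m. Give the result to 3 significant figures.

788 s

With no inflow, A dh/dt = −0.00494 √h.
∫ h^(−1/2) dh = −(0.00494/A) ∫ dt, giving 2√h = 2√h₀ − (0.00494/A) t.
t = 2A(√h₀ − √h)/0.00494 = 2·2.58·(√1.92 − √0.399)/0.00494
  = 5.1600 × (1.3856 − 0.63166) / 0.00494 = 787.55 s.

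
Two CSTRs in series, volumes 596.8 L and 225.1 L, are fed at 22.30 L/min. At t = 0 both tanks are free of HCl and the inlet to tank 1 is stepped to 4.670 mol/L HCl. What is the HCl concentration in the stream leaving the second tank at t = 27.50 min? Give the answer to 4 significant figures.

2.172 mol/L

Each tank obeys Vᵢ dCᵢ/dt = Q(Cᵢ₋₁ − Cᵢ), so τᵢ = Vᵢ/Q.
τ₁ = 596.8/22.30 = 26.7623 min; τ₂ = 225.1/22.30 = 10.0942 min.
Tank 1: C₁ = C_in(1 − e^(−t/τ₁)). Tank 2 (τ₁ ≠ τ₂): C₂ = C_in[1 − (τ₁ e^(−t/τ₁) − τ₂ e^(−t/τ₂))/(τ₁ − τ₂)].
At t = 27.50: e^(−t/τ₁) = 0.357878, e^(−t/τ₂) = 0.0655892.
C₂ = 4.670·[1 − (26.7623·0.357878 − 10.0942·0.0655892)/(16.6682)] = 4.670·0.465113 = 2.17208 mol/L.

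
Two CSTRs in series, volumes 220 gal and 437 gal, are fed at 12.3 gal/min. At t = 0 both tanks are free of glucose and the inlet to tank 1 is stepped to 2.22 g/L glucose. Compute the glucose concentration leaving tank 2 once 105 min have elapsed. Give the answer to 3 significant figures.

Each tank obeys Vᵢ dCᵢ/dt = Q(Cᵢ₋₁ − Cᵢ), so τᵢ = Vᵢ/Q.
τ₁ = 220/12.3 = 17.886 min; τ₂ = 437/12.3 = 35.528 min.
Solving the cascade with C₁(0)=C₂(0)=0 gives C₂(t) = C_in[1 − (τ₁ e^(−t/τ₁) − τ₂ e^(−t/τ₂))/(τ₁ − τ₂)].
At t = 105: e^(−t/τ₁) = 0.0028216, e^(−t/τ₂) = 0.052059.
C₂ = 2.22·[1 − (17.886·0.0028216 − 35.528·0.052059)/(-17.642)] = 2.22·0.89802 = 1.9936 g/L.

1.99 g/L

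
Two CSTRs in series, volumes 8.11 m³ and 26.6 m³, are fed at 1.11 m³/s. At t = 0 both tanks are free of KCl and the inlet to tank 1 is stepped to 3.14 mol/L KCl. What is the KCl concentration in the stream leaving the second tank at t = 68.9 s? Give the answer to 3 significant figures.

Time constants: τᵢ = Vᵢ/Q for each well-mixed tank.
τ₁ = 8.11/1.11 = 7.3063 s; τ₂ = 26.6/1.11 = 23.964 s.
Solving the cascade with C₁(0)=C₂(0)=0 gives C₂(t) = C_in[1 − (τ₁ e^(−t/τ₁) − τ₂ e^(−t/τ₂))/(τ₁ − τ₂)].
At t = 68.9: e^(−t/τ₁) = 8.0262e-05, e^(−t/τ₂) = 0.056408.
C₂ = 3.14·[1 − (7.3063·8.0262e-05 − 23.964·0.056408)/(-16.658)] = 3.14·0.91889 = 2.8853 mol/L.

2.89 mol/L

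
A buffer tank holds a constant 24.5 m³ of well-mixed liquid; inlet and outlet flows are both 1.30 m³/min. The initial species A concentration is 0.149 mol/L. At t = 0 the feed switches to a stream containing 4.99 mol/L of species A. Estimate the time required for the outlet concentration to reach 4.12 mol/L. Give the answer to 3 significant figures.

Mass balance on the solute (V constant): V dC/dt = Q(C_in − C), so τ = V/Q = 18.846 min.
C(t) = C_in + (C₀ − C_in) e^(−t/τ). Set C = 4.12 and solve for t:
e^(−t/τ) = (C − C_in)/(C₀ − C_in) = (4.12 − 4.99)/(0.149 − 4.99) = 0.17971
t = −τ ln(…) = 18.846 × 1.7164 = 32.347 min.

32.3 min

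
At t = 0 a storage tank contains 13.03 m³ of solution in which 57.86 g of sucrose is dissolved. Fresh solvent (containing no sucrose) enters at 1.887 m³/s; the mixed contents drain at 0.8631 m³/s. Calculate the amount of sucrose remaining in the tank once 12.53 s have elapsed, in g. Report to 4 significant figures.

32.47 g

Let m(t) be the amount of sucrose. Volume: V(t) = V₀ + (Q_in − Q_out) t = 13.03 + 1.02390 t; V(12.53) = 25.8595 m³.
No sucrose enters, so dm/dt = −Q_out · (m/V).
dm/m = −Q_out dt/(V₀ + 1.02390 t); integrating gives ln(m/m₀) = −(Q_out/(Q_in−Q_out)) ln(V/V₀).
m = m₀ (V₀/V)^(Q_out/(Q_in−Q_out)) = 57.86 × (13.03/25.8595)^(0.842953) = 32.4677 g.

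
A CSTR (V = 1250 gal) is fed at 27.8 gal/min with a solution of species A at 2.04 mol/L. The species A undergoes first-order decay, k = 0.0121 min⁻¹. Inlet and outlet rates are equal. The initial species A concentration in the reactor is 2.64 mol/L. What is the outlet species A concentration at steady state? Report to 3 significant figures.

1.32 mol/L

V dC/dt = Q(C_in − C) − k V C.
At steady state: 0 = Q C_in − (Q + kV) C_ss, so C_ss = Q C_in/(Q + kV).
C_ss = 27.8·2.04/(27.8 + 0.0121·1250) = 56.712/42.925 = 1.3212 mol/L.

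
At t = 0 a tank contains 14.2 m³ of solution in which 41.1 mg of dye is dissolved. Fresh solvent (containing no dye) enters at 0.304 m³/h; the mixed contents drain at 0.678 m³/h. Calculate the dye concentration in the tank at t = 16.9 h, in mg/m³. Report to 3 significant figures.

Total volume: dV/dt = Q_in − Q_out = -0.37400 m³/h, so V(t) = 14.2 − 0.37400 t and V(16.9) = 7.8794 m³.
No dye enters, so dm/dt = −Q_out · (m/V).
dm/m = −Q_out dt/(V₀ − 0.37400 t); integrating gives ln(m/m₀) = −(Q_out/(Q_in−Q_out)) ln(V/V₀).
m = m₀ (V₀/V)^(Q_out/(Q_in−Q_out)) = 41.1 × (14.2/7.8794)^(-1.8128) = 14.130 mg.
C = m/V = 14.130/7.8794 = 1.7932 mg/m³.

1.79 mg/m³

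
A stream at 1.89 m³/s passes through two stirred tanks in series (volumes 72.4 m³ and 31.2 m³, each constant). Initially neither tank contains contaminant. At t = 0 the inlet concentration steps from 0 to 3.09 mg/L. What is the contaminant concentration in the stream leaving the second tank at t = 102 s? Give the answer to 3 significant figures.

2.72 mg/L

Time constants: τᵢ = Vᵢ/Q for each well-mixed tank.
τ₁ = 72.4/1.89 = 38.307 s; τ₂ = 31.2/1.89 = 16.508 s.
Solving the cascade with C₁(0)=C₂(0)=0 gives C₂(t) = C_in[1 − (τ₁ e^(−t/τ₁) − τ₂ e^(−t/τ₂))/(τ₁ − τ₂)].
At t = 102: e^(−t/τ₁) = 0.069759, e^(−t/τ₂) = 0.0020728.
C₂ = 3.09·[1 − (38.307·0.069759 − 16.508·0.0020728)/(21.799)] = 3.09·0.87898 = 2.7161 mg/L.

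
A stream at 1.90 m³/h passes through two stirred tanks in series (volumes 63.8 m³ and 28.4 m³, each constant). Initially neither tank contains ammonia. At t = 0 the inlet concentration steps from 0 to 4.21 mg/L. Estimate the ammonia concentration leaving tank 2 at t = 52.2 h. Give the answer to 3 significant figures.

2.71 mg/L

Each tank obeys Vᵢ dCᵢ/dt = Q(Cᵢ₋₁ − Cᵢ), so τᵢ = Vᵢ/Q.
τ₁ = 63.8/1.90 = 33.579 h; τ₂ = 28.4/1.90 = 14.947 h.
Solving the cascade with C₁(0)=C₂(0)=0 gives C₂(t) = C_in[1 − (τ₁ e^(−t/τ₁) − τ₂ e^(−t/τ₂))/(τ₁ − τ₂)].
At t = 52.2: e^(−t/τ₁) = 0.21129, e^(−t/τ₂) = 0.030432.
C₂ = 4.21·[1 − (33.579·0.21129 − 14.947·0.030432)/(18.632)] = 4.21·0.64362 = 2.7097 mg/L.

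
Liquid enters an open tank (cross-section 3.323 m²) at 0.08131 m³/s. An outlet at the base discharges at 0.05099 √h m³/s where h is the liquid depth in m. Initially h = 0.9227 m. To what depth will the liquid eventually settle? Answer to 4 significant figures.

Unsteady balance on liquid volume: A dh/dt = Q_in − 0.05099 √h. At steady state dh/dt = 0:
Q_in = 0.05099 √h_ss ⇒ √h_ss = 0.08131/0.05099 = 1.59463.
h_ss = 1.59463² = 2.54283 m. (Since h₀ = 0.9227 m < h_ss, the level will rise toward this value.)

2.543 m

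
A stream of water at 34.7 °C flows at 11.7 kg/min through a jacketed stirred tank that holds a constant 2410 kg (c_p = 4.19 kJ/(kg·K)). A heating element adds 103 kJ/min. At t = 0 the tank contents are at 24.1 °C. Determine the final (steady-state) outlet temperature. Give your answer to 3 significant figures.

Unsteady energy balance on the tank contents: M c_p dT/dt = ṁ c_p (T_in − T) + 103.
At steady state dT/dt = 0 ⇒ T_ss = T_in + Q̇/(ṁ c_p) = 34.7 + 103/(11.7·4.19) = 36.801 °C.

36.8 °C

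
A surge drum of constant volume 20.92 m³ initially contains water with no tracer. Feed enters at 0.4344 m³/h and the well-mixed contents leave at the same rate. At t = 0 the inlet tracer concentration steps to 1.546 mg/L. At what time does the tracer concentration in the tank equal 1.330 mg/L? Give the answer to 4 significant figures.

Unsteady species balance (constant V, well mixed): V dC/dt = Q(C_in − C), so τ = V/Q = 48.1584 h.
C(t) = C_in + (C₀ − C_in) e^(−t/τ). Set C = 1.330 and solve for t:
e^(−t/τ) = (C − C_in)/(C₀ − C_in) = (1.330 − 1.546)/(0 − 1.546) = 0.139715
t = −τ ln(…) = 48.1584 × 1.96815 = 94.7828 h.

94.78 h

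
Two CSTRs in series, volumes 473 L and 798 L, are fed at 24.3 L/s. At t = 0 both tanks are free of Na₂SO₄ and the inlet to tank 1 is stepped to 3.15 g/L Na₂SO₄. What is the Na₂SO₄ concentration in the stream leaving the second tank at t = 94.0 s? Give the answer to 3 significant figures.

2.74 g/L

Each tank obeys Vᵢ dCᵢ/dt = Q(Cᵢ₋₁ − Cᵢ), so τᵢ = Vᵢ/Q.
τ₁ = 473/24.3 = 19.465 s; τ₂ = 798/24.3 = 32.840 s.
Tank 1: C₁ = C_in(1 − e^(−t/τ₁)). Tank 2 (τ₁ ≠ τ₂): C₂ = C_in[1 − (τ₁ e^(−t/τ₁) − τ₂ e^(−t/τ₂))/(τ₁ − τ₂)].
At t = 94.0: e^(−t/τ₁) = 0.0079931, e^(−t/τ₂) = 0.057131.
C₂ = 3.15·[1 − (19.465·0.0079931 − 32.840·0.057131)/(-13.374)] = 3.15·0.87135 = 2.7448 g/L.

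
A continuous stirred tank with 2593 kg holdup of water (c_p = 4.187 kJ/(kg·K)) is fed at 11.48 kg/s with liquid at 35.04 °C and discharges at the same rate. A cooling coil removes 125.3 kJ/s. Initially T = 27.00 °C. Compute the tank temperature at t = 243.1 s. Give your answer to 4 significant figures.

30.58 °C

First-law balance (no shaft work): M c_p dT/dt = ṁ c_p (T_in − T) − 125.3.
Rearrange: dT/dt = (T_ss − T)/τ with τ = M/ṁ = 225.871 s and T_ss = T_in − Q̇/(ṁ c_p) = 32.4332 °C.
This is linear first-order; T(t) = T_ss + (T₀ − T_ss) e^(−t/τ).
T(243.1) = 32.4332 + (-5.43321)·e^(−243.1/225.871) = 32.4332 + (-5.43321)·0.340862 = 30.5812 °C.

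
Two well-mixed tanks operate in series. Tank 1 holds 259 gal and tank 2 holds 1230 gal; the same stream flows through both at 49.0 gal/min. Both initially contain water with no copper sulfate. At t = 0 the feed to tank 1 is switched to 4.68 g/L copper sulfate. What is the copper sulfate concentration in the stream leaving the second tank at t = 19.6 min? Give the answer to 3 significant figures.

Time constants: τᵢ = Vᵢ/Q for each well-mixed tank.
τ₁ = 259/49.0 = 5.2857 min; τ₂ = 1230/49.0 = 25.102 min.
Solving the cascade with C₁(0)=C₂(0)=0 gives C₂(t) = C_in[1 − (τ₁ e^(−t/τ₁) − τ₂ e^(−t/τ₂))/(τ₁ − τ₂)].
At t = 19.6: e^(−t/τ₁) = 0.024524, e^(−t/τ₂) = 0.45803.
C₂ = 4.68·[1 − (5.2857·0.024524 − 25.102·0.45803)/(-19.816)] = 4.68·0.42633 = 1.9952 g/L.

2.00 g/L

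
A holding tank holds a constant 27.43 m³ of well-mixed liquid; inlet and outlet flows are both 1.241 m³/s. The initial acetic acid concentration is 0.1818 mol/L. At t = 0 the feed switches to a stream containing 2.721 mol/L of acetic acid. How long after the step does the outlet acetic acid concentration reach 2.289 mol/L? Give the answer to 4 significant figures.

39.15 s

Species balance: V dC/dt = Q(C_in − C) ⇒ τ = V/Q = 22.1031 s.
C(t) = C_in + (C₀ − C_in) e^(−t/τ). Set C = 2.289 and solve for t:
e^(−t/τ) = (C − C_in)/(C₀ − C_in) = (2.289 − 2.721)/(0.1818 − 2.721) = 0.170132
t = −τ ln(…) = 22.1031 × 1.77118 = 39.1486 s.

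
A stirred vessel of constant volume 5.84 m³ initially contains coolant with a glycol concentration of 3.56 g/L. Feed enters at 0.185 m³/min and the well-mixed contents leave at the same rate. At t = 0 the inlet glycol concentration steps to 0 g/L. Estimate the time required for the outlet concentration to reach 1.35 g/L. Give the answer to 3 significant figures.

Species balance on the tank: V dC/dt = Q(C_in − C), so τ = V/Q = 31.568 min.
C(t) = C_in + (C₀ − C_in) e^(−t/τ). Set C = 1.35 and solve for t:
e^(−t/τ) = (C − C_in)/(C₀ − C_in) = (1.35 − 0)/(3.56 − 0) = 0.37921
t = −τ ln(…) = 31.568 × 0.96966 = 30.610 min.

30.6 min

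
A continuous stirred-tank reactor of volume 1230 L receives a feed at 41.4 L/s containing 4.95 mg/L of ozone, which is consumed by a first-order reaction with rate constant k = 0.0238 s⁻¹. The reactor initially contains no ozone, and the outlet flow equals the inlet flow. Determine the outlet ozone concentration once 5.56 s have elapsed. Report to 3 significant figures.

Accumulation = in − out − consumed: V dC/dt = Q C_in − Q C − k V C.
dC/dt = (Q/V) C_in − (Q/V + k) C; effective rate a = Q/V + k = 0.033659 + 0.0238 = 0.057459 s⁻¹.
C_ss = Q C_in/(Q + kV) = 2.8997 mg/L; C(t) = C_ss + (C₀ − C_ss) e^(−a t).
C(5.56) = 2.8997 + (-2.8997)·e^(−0.057459·5.56) = 2.8997 + (-2.8997)·0.72653 = 0.79296 mg/L.

0.793 mg/L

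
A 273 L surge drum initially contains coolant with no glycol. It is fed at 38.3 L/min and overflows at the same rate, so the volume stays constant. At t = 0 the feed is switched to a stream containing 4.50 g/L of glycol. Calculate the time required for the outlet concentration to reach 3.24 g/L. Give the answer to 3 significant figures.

Species balance: V dC/dt = Q(C_in − C) ⇒ τ = V/Q = 7.1279 min.
C(t) = C_in + (C₀ − C_in) e^(−t/τ). Set C = 3.24 and solve for t:
e^(−t/τ) = (C − C_in)/(C₀ − C_in) = (3.24 − 4.50)/(0 − 4.50) = 0.28000
t = −τ ln(…) = 7.1279 × 1.2730 = 9.0736 min.

9.07 min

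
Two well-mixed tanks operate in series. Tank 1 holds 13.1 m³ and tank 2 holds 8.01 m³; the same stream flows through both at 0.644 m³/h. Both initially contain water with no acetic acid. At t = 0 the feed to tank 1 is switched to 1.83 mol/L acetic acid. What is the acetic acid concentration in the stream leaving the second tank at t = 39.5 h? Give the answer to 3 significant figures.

1.27 mol/L

Species balance on tank i: dCᵢ/dt = (Cᵢ₋₁ − Cᵢ)/τᵢ with τᵢ = Vᵢ/Q.
τ₁ = 13.1/0.644 = 20.342 h; τ₂ = 8.01/0.644 = 12.438 h.
Solving the cascade with C₁(0)=C₂(0)=0 gives C₂(t) = C_in[1 − (τ₁ e^(−t/τ₁) − τ₂ e^(−t/τ₂))/(τ₁ − τ₂)].
At t = 39.5: e^(−t/τ₁) = 0.14344, e^(−t/τ₂) = 0.041762.
C₂ = 1.83·[1 − (20.342·0.14344 − 12.438·0.041762)/(7.9037)] = 1.83·0.69655 = 1.2747 mol/L.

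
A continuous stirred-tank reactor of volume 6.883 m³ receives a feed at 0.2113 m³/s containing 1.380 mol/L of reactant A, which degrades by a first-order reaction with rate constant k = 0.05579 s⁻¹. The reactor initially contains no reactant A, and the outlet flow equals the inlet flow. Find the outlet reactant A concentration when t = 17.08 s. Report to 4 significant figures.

Species balance: V dC/dt = Q C_in − Q C − k V C.
dC/dt = (Q/V) C_in − (Q/V + k) C; effective rate a = Q/V + k = 0.0306988 + 0.05579 = 0.0864888 s⁻¹.
C_ss = Q C_in/(Q + kV) = 0.489825 mol/L; C(t) = C_ss + (C₀ − C_ss) e^(−a t).
C(17.08) = 0.489825 + (-0.489825)·e^(−0.0864888·17.08) = 0.489825 + (-0.489825)·0.228269 = 0.378013 mol/L.

0.3780 mol/L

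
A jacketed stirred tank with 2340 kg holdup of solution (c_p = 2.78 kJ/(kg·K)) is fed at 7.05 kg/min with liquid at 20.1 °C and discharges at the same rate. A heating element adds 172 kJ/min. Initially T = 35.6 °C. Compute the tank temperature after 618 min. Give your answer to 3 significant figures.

Energy balance: M c_p dT/dt = ṁ c_p (T_in − T) + 172.
Rearrange: dT/dt = (T_ss − T)/τ with τ = M/ṁ = 331.91 min and T_ss = T_in + Q̇/(ṁ c_p) = 28.876 °C.
Integrating: T(t) = T_ss + (T₀ − T_ss) e^(−t/τ).
T(618) = 28.876 + (6.7240)·e^(−618/331.91) = 28.876 + (6.7240)·0.15537 = 29.921 °C.

29.9 °C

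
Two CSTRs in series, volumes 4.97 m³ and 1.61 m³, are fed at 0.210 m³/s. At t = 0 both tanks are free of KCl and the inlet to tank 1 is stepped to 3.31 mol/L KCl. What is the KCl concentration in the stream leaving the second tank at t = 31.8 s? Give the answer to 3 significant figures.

2.06 mol/L

Time constants: τᵢ = Vᵢ/Q for each well-mixed tank.
τ₁ = 4.97/0.210 = 23.667 s; τ₂ = 1.61/0.210 = 7.6667 s.
Solving the cascade with C₁(0)=C₂(0)=0 gives C₂(t) = C_in[1 − (τ₁ e^(−t/τ₁) − τ₂ e^(−t/τ₂))/(τ₁ − τ₂)].
At t = 31.8: e^(−t/τ₁) = 0.26089, e^(−t/τ₂) = 0.015799.
C₂ = 3.31·[1 − (23.667·0.26089 − 7.6667·0.015799)/(16.000)] = 3.31·0.62167 = 2.0577 mol/L.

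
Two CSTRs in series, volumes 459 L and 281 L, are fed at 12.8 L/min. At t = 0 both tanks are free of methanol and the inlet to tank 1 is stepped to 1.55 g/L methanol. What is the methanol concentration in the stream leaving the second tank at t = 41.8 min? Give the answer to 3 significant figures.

Species balance on tank i: dCᵢ/dt = (Cᵢ₋₁ − Cᵢ)/τᵢ with τᵢ = Vᵢ/Q.
τ₁ = 459/12.8 = 35.859 min; τ₂ = 281/12.8 = 21.953 min.
Solving the cascade with C₁(0)=C₂(0)=0 gives C₂(t) = C_in[1 − (τ₁ e^(−t/τ₁) − τ₂ e^(−t/τ₂))/(τ₁ − τ₂)].
At t = 41.8: e^(−t/τ₁) = 0.31172, e^(−t/τ₂) = 0.14896.
C₂ = 1.55·[1 − (35.859·0.31172 − 21.953·0.14896)/(13.906)] = 1.55·0.43136 = 0.66860 g/L.

0.669 g/L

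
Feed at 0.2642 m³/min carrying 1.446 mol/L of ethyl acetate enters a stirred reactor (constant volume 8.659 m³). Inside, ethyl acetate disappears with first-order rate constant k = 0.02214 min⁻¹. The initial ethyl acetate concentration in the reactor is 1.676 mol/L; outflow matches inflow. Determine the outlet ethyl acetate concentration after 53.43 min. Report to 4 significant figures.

V dC/dt = Q(C_in − C) − k V C.
dC/dt = (Q/V) C_in − (Q/V + k) C; effective rate a = Q/V + k = 0.0305116 + 0.02214 = 0.0526516 min⁻¹.
C_ss = Q C_in/(Q + kV) = 0.837957 mol/L; C(t) = C_ss + (C₀ − C_ss) e^(−a t).
C(53.43) = 0.837957 + (0.838043)·e^(−0.0526516·53.43) = 0.837957 + (0.838043)·0.0600141 = 0.888251 mol/L.

0.8883 mol/L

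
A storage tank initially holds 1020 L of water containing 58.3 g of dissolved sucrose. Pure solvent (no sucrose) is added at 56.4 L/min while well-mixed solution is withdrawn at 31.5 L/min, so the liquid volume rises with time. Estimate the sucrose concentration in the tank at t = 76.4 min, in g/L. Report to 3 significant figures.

Total volume: dV/dt = Q_in − Q_out = 24.900 L/min, so V(t) = 1020 + 24.900 t and V(76.4) = 2922.4 L.
No sucrose enters, so dm/dt = −Q_out · (m/V).
Separate: dm/m = −Q_out dt/V(t) ⇒ ln(m/m₀) = −(Q_out/(Q_in−Q_out)) ln(V/V₀).
m = m₀ (V₀/V)^(Q_out/(Q_in−Q_out)) = 58.3 × (1020/2922.4)^(1.2651) = 15.395 g.
C = m/V = 15.395/2922.4 = 0.0052678 g/L.

0.00527 g/L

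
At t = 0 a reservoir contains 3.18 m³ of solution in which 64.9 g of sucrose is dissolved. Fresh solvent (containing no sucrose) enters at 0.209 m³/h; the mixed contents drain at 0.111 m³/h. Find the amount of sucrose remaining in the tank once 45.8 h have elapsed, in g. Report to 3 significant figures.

23.9 g

Total volume: dV/dt = Q_in − Q_out = 0.098000 m³/h, so V(t) = 3.18 + 0.098000 t and V(45.8) = 7.6684 m³.
Solute balance: dm/dt = 0 − Q_out C = −Q_out m/V(t).
dm/m = −Q_out dt/(V₀ + 0.098000 t); integrating gives ln(m/m₀) = −(Q_out/(Q_in−Q_out)) ln(V/V₀).
m = m₀ (V₀/V)^(Q_out/(Q_in−Q_out)) = 64.9 × (3.18/7.6684)^(1.1327) = 23.947 g.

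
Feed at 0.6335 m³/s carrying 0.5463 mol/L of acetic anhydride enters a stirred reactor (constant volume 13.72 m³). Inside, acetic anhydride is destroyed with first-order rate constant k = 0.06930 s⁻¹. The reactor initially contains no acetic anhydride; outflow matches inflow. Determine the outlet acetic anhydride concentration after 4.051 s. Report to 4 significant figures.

0.08161 mol/L

Species balance: V dC/dt = Q C_in − Q C − k V C.
This is linear with rate a = Q/V + k = 0.115473 s⁻¹.
C_ss = Q C_in/(Q + kV) = 0.218445 mol/L; C(t) = C_ss + (C₀ − C_ss) e^(−a t).
C(4.051) = 0.218445 + (-0.218445)·e^(−0.115473·4.051) = 0.218445 + (-0.218445)·0.626389 = 0.0816132 mol/L.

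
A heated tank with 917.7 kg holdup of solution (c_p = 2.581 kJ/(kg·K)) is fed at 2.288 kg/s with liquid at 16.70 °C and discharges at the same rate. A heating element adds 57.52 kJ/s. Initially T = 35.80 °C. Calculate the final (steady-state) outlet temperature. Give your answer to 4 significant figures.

26.44 °C

M c_p dT/dt = ṁ c_p (T_in − T) + Q̇.
At steady state dT/dt = 0 ⇒ T_ss = T_in + Q̇/(ṁ c_p) = 16.70 + 57.52/(2.288·2.581) = 26.4404 °C.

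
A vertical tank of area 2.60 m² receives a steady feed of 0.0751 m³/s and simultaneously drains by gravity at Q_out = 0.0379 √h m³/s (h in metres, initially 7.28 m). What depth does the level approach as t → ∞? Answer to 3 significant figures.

3.93 m

Level balance: A dh/dt = 0.0751 − 0.0379 √h. Setting dh/dt = 0:
Q_in = 0.0379 √h_ss ⇒ √h_ss = 0.0751/0.0379 = 1.9815.
h_ss = 1.9815² = 3.9265 m. (Since h₀ = 7.28 m > h_ss, the level will fall toward this value.)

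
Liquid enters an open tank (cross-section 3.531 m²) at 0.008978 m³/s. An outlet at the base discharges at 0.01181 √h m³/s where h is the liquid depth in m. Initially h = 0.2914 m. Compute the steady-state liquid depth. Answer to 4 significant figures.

Level balance: A dh/dt = 0.008978 − 0.01181 √h. Setting dh/dt = 0:
Q_in = 0.01181 √h_ss ⇒ √h_ss = 0.008978/0.01181 = 0.760203.
h_ss = 0.760203² = 0.577909 m. (Since h₀ = 0.2914 m < h_ss, the level will rise toward this value.)

0.5779 m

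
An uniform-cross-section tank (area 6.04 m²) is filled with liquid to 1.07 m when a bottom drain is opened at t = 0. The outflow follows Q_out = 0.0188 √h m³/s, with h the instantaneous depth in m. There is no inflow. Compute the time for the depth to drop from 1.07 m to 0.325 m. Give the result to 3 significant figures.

298 s

A dh/dt = −Q_out = −0.0188 √h.
This is separable: 2 d(√h)/dt = −0.0188/A, so √h = √h₀ − (0.0188/(2A)) t.
t = 2A(√h₀ − √h)/0.0188 = 2·6.04·(√1.07 − √0.325)/0.0188
  = 12.080 × (1.0344 − 0.57009) / 0.0188 = 298.35 s.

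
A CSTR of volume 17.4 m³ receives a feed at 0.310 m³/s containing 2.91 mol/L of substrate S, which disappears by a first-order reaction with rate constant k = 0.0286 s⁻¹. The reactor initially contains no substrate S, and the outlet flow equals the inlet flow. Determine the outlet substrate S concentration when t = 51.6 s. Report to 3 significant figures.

1.02 mol/L

Accumulation = in − out − consumed: V dC/dt = Q C_in − Q C − k V C.
dC/dt = (Q/V) C_in − (Q/V + k) C; effective rate a = Q/V + k = 0.017816 + 0.0286 = 0.046416 s⁻¹.
C_ss = Q C_in/(Q + kV) = 1.1170 mol/L; C(t) = C_ss + (C₀ − C_ss) e^(−a t).
C(51.6) = 1.1170 + (-1.1170)·e^(−0.046416·51.6) = 1.1170 + (-1.1170)·0.091166 = 1.0151 mol/L.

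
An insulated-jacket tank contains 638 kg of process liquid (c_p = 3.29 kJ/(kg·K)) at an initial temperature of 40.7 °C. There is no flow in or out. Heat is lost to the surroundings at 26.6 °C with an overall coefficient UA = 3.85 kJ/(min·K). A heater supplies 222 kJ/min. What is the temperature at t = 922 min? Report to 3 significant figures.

76.2 °C

Lumped-capacitance energy balance: M c_p dT/dt = UA(T_amb − T) + Q̇.
dT/dt = (T_ss − T)/τ with T_ss = T_amb + Q̇/UA = 26.6 + 222/3.85 = 84.262 °C, τ = M c_p/UA = 638·3.29/3.85 = 545.20 min.
Solution: T(t) = T_ss + (T₀ − T_ss) e^(−t/τ).
T(922) = 84.262 + (-43.562)·0.18431 = 76.233 °C.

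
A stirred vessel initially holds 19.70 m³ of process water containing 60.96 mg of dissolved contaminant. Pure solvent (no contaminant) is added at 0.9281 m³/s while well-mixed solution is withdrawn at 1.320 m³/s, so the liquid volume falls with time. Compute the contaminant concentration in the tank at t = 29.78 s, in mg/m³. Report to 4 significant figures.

0.3694 mg/m³

Total volume: dV/dt = Q_in − Q_out = -0.391900 m³/s, so V(t) = 19.70 − 0.391900 t and V(29.78) = 8.02922 m³.
Solute balance: dm/dt = 0 − Q_out C = −Q_out m/V(t).
Separate: dm/m = −Q_out dt/V(t) ⇒ ln(m/m₀) = −(Q_out/(Q_in−Q_out)) ln(V/V₀).
m = m₀ (V₀/V)^(Q_out/(Q_in−Q_out)) = 60.96 × (19.70/8.02922)^(-3.36821) = 2.96580 mg.
C = m/V = 2.96580/8.02922 = 0.369376 mg/m³.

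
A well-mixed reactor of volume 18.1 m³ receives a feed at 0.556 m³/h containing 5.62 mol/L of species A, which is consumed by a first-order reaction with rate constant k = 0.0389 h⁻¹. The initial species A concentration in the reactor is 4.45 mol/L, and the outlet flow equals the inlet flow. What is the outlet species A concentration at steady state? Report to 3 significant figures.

V dC/dt = Q(C_in − C) − k V C.
At steady state: 0 = Q C_in − (Q + kV) C_ss, so C_ss = Q C_in/(Q + kV).
C_ss = 0.556·5.62/(0.556 + 0.0389·18.1) = 3.1247/1.2601 = 2.4798 mol/L.

2.48 mol/L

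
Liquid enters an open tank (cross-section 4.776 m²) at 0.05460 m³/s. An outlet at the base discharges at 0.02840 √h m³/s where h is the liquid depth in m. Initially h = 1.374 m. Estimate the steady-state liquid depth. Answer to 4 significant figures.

A dh/dt = Q_in − 0.02840 √h. Steady state requires inflow = outflow:
Q_in = 0.02840 √h_ss ⇒ √h_ss = 0.05460/0.02840 = 1.92254.
h_ss = 1.92254² = 3.69614 m. (Since h₀ = 1.374 m < h_ss, the level will rise toward this value.)

3.696 m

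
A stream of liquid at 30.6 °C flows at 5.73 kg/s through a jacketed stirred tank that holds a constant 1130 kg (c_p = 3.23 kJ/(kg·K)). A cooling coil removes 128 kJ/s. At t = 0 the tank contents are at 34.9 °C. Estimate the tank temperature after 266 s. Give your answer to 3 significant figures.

26.6 °C

M c_p dT/dt = ṁ c_p (T_in − T) − Q̇.
Rearrange: dT/dt = (T_ss − T)/τ with τ = M/ṁ = 197.21 s and T_ss = T_in − Q̇/(ṁ c_p) = 23.684 °C.
Solution: T(t) = T_ss + (T₀ − T_ss) e^(−t/τ).
T(266) = 23.684 + (11.216)·e^(−266/197.21) = 23.684 + (11.216)·0.25954 = 26.595 °C.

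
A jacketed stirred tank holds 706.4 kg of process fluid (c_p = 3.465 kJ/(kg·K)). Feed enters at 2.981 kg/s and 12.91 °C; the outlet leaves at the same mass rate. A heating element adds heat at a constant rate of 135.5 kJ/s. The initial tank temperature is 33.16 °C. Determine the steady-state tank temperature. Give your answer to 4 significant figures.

Unsteady energy balance on the tank contents: M c_p dT/dt = ṁ c_p (T_in − T) + 135.5.
At steady state dT/dt = 0 ⇒ T_ss = T_in + Q̇/(ṁ c_p) = 12.91 + 135.5/(2.981·3.465) = 26.0282 °C.

26.03 °C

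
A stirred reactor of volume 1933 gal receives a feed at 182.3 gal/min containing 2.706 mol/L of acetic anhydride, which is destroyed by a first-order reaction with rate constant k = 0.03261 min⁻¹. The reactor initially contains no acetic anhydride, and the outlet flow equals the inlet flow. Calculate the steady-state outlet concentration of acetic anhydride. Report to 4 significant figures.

Species balance: V dC/dt = Q C_in − Q C − k V C.
At steady state: 0 = Q C_in − (Q + kV) C_ss, so C_ss = Q C_in/(Q + kV).
C_ss = 182.3·2.706/(182.3 + 0.03261·1933) = 493.304/245.335 = 2.01073 mol/L.

2.011 mol/L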